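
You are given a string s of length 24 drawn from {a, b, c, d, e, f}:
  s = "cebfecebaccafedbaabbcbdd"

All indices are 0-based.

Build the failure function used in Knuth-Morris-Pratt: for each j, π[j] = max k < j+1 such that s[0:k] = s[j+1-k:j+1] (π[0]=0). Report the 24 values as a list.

π[0] = 0
j=1 s[j]='e': π[1]=0 (border '')
j=2 s[j]='b': π[2]=0 (border '')
j=3 s[j]='f': π[3]=0 (border '')
j=4 s[j]='e': π[4]=0 (border '')
j=5 s[j]='c': π[5]=1 (border 'c')
j=6 s[j]='e': π[6]=2 (border 'ce')
j=7 s[j]='b': π[7]=3 (border 'ceb')
j=8 s[j]='a': k: 3→0; π[8]=0 (border '')
j=9 s[j]='c': π[9]=1 (border 'c')
j=10 s[j]='c': k: 1→0; π[10]=1 (border 'c')
j=11 s[j]='a': k: 1→0; π[11]=0 (border '')
j=12 s[j]='f': π[12]=0 (border '')
j=13 s[j]='e': π[13]=0 (border '')
j=14 s[j]='d': π[14]=0 (border '')
j=15 s[j]='b': π[15]=0 (border '')
j=16 s[j]='a': π[16]=0 (border '')
j=17 s[j]='a': π[17]=0 (border '')
j=18 s[j]='b': π[18]=0 (border '')
j=19 s[j]='b': π[19]=0 (border '')
j=20 s[j]='c': π[20]=1 (border 'c')
j=21 s[j]='b': k: 1→0; π[21]=0 (border '')
j=22 s[j]='d': π[22]=0 (border '')
j=23 s[j]='d': π[23]=0 (border '')

[0, 0, 0, 0, 0, 1, 2, 3, 0, 1, 1, 0, 0, 0, 0, 0, 0, 0, 0, 0, 1, 0, 0, 0]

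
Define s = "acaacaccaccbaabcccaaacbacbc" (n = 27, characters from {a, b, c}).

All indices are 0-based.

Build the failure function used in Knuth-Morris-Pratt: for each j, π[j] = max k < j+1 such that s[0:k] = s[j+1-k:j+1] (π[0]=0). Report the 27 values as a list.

π[0] = 0
j=1 s[j]='c': π[1]=0 (border '')
j=2 s[j]='a': π[2]=1 (border 'a')
j=3 s[j]='a': k: 1→0; π[3]=1 (border 'a')
j=4 s[j]='c': π[4]=2 (border 'ac')
j=5 s[j]='a': π[5]=3 (border 'aca')
j=6 s[j]='c': k: 3→1; π[6]=2 (border 'ac')
j=7 s[j]='c': k: 2→0; π[7]=0 (border '')
j=8 s[j]='a': π[8]=1 (border 'a')
j=9 s[j]='c': π[9]=2 (border 'ac')
j=10 s[j]='c': k: 2→0; π[10]=0 (border '')
j=11 s[j]='b': π[11]=0 (border '')
j=12 s[j]='a': π[12]=1 (border 'a')
j=13 s[j]='a': k: 1→0; π[13]=1 (border 'a')
j=14 s[j]='b': k: 1→0; π[14]=0 (border '')
j=15 s[j]='c': π[15]=0 (border '')
j=16 s[j]='c': π[16]=0 (border '')
j=17 s[j]='c': π[17]=0 (border '')
j=18 s[j]='a': π[18]=1 (border 'a')
j=19 s[j]='a': k: 1→0; π[19]=1 (border 'a')
j=20 s[j]='a': k: 1→0; π[20]=1 (border 'a')
j=21 s[j]='c': π[21]=2 (border 'ac')
j=22 s[j]='b': k: 2→0; π[22]=0 (border '')
j=23 s[j]='a': π[23]=1 (border 'a')
j=24 s[j]='c': π[24]=2 (border 'ac')
j=25 s[j]='b': k: 2→0; π[25]=0 (border '')
j=26 s[j]='c': π[26]=0 (border '')

[0, 0, 1, 1, 2, 3, 2, 0, 1, 2, 0, 0, 1, 1, 0, 0, 0, 0, 1, 1, 1, 2, 0, 1, 2, 0, 0]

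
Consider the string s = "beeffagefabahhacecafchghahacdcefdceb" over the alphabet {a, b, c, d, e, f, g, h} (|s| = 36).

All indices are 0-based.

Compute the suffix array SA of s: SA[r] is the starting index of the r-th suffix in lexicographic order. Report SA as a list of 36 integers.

sorted suffixes:
  #0 SA[0]=9  'abahhacecafchghahacdcefdceb'
  #1 SA[1]=26  'acdcefdceb'
  #2 SA[2]=14  'acecafchghahacdcefdceb'
  #3 SA[3]=18  'afchghahacdcefdceb'
  #4 SA[4]=5  'agefabahhacecafchghahacdcefdceb'
  #5 SA[5]=24  'ahacdcefdceb'
  #6 SA[6]=11  'ahhacecafchghahacdcefdceb'
  #7 SA[7]=35  'b'
  #8 SA[8]=10  'bahhacecafchghahacdcefdceb'
  #9 SA[9]=0  'beeffagefabahhacecafchghahacdcefdceb'
  #10 SA[10]=17  'cafchghahacdcefdceb'
  #11 SA[11]=27  'cdcefdceb'
  #12 SA[12]=33  'ceb'
  #13 SA[13]=15  'cecafchghahacdcefdceb'
  #14 SA[14]=29  'cefdceb'
  #15 SA[15]=20  'chghahacdcefdceb'
  #16 SA[16]=32  'dceb'
  #17 SA[17]=28  'dcefdceb'
  #18 SA[18]=34  'eb'
  #19 SA[19]=16  'ecafchghahacdcefdceb'
  #20 SA[20]=1  'eeffagefabahhacecafchghahacdcefdceb'
  #21 SA[21]=7  'efabahhacecafchghahacdcefdceb'
  #22 SA[22]=30  'efdceb'
  #23 SA[23]=2  'effagefabahhacecafchghahacdcefdceb'
  #24 SA[24]=8  'fabahhacecafchghahacdcefdceb'
  #25 SA[25]=4  'fagefabahhacecafchghahacdcefdceb'
  #26 SA[26]=19  'fchghahacdcefdceb'
  #27 SA[27]=31  'fdceb'
  #28 SA[28]=3  'ffagefabahhacecafchghahacdcefdceb'
  #29 SA[29]=6  'gefabahhacecafchghahacdcefdceb'
  #30 SA[30]=22  'ghahacdcefdceb'
  #31 SA[31]=25  'hacdcefdceb'
  #32 SA[32]=13  'hacecafchghahacdcefdceb'
  #33 SA[33]=23  'hahacdcefdceb'
  #34 SA[34]=21  'hghahacdcefdceb'
  #35 SA[35]=12  'hhacecafchghahacdcefdceb'

[9, 26, 14, 18, 5, 24, 11, 35, 10, 0, 17, 27, 33, 15, 29, 20, 32, 28, 34, 16, 1, 7, 30, 2, 8, 4, 19, 31, 3, 6, 22, 25, 13, 23, 21, 12]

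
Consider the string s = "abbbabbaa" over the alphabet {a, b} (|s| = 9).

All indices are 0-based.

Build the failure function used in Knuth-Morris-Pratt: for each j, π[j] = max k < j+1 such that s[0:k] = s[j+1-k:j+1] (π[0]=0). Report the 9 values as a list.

π[0] = 0
j=1 s[j]='b': π[1]=0 (border '')
j=2 s[j]='b': π[2]=0 (border '')
j=3 s[j]='b': π[3]=0 (border '')
j=4 s[j]='a': π[4]=1 (border 'a')
j=5 s[j]='b': π[5]=2 (border 'ab')
j=6 s[j]='b': π[6]=3 (border 'abb')
j=7 s[j]='a': k: 3→0; π[7]=1 (border 'a')
j=8 s[j]='a': k: 1→0; π[8]=1 (border 'a')

[0, 0, 0, 0, 1, 2, 3, 1, 1]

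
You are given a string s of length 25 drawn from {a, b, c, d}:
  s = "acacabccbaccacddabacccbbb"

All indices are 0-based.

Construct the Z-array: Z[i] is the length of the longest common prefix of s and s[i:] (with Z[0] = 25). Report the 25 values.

Z[0]=25
i=1: outside box; Z[1]=0
i=2: outside box; Z[2]=3 scan→box=[2,5)
i=3: min(r-i=2, Z[1]=0)=0; Z[3]=0
i=4: min(r-i=1, Z[2]=3)=1; Z[4]=1
i=5: outside box; Z[5]=0
i=6: outside box; Z[6]=0
i=7: outside box; Z[7]=0
i=8: outside box; Z[8]=0
i=9: outside box; Z[9]=2 scan→box=[9,11)
i=10: min(r-i=1, Z[1]=0)=0; Z[10]=0
i=11: outside box; Z[11]=0
i=12: outside box; Z[12]=2 scan→box=[12,14)
i=13: min(r-i=1, Z[1]=0)=0; Z[13]=0
i=14: outside box; Z[14]=0
i=15: outside box; Z[15]=0
i=16: outside box; Z[16]=1 scan→box=[16,17)
i=17: outside box; Z[17]=0
i=18: outside box; Z[18]=2 scan→box=[18,20)
i=19: min(r-i=1, Z[1]=0)=0; Z[19]=0
i=20: outside box; Z[20]=0
i=21: outside box; Z[21]=0
i=22: outside box; Z[22]=0
i=23: outside box; Z[23]=0
i=24: outside box; Z[24]=0

[25, 0, 3, 0, 1, 0, 0, 0, 0, 2, 0, 0, 2, 0, 0, 0, 1, 0, 2, 0, 0, 0, 0, 0, 0]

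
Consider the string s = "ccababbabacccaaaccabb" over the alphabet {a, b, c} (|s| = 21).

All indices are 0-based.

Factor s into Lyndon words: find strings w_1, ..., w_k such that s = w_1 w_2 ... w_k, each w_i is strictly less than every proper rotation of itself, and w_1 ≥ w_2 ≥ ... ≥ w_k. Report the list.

["c", "c", "ababbabaccc", "aaaccabb"]

emit factor 1: 'c' (i=0, period=1)
emit factor 2: 'c' (i=1, period=1)
emit factor 3: 'ababbabaccc' (i=2, period=11)
emit factor 4: 'aaaccabb' (i=13, period=8)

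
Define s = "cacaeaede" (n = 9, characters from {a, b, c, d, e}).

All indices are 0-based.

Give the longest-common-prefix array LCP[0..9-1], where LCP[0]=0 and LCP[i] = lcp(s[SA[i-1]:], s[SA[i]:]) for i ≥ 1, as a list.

[0, 1, 2, 0, 2, 0, 0, 1, 1]

sorted suffixes:
  #0 SA[0]=1  'acaeaede'
  #1 SA[1]=3  'aeaede'
  #2 SA[2]=5  'aede'
  #3 SA[3]=0  'cacaeaede'
  #4 SA[4]=2  'caeaede'
  #5 SA[5]=7  'de'
  #6 SA[6]=8  'e'
  #7 SA[7]=4  'eaede'
  #8 SA[8]=6  'ede'

SA = [1, 3, 5, 0, 2, 7, 8, 4, 6]
[i] adj suffixes → lcp
  [1] 1/3 → 1 ('a')
  [2] 3/5 → 2 ('ae')
  [3] 5/0 → 0 ('')
  [4] 0/2 → 2 ('ca')
  [5] 2/7 → 0 ('')
  [6] 7/8 → 0 ('')
  [7] 8/4 → 1 ('e')
  [8] 4/6 → 1 ('e')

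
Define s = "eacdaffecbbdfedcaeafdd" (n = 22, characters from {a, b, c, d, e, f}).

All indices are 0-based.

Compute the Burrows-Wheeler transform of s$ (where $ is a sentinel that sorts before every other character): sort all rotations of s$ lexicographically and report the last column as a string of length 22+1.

rank  rotation                 last
    0  $eacdaffecbbdfedcaeafdd  d
    1  acdaffecbbdfedcaeafdd$e  e
    2  aeafdd$eacdaffecbbdfedc  c
    3  afdd$eacdaffecbbdfedcae  e
    4  affecbbdfedcaeafdd$eacd  d
    5  bbdfedcaeafdd$eacdaffec  c
    6  bdfedcaeafdd$eacdaffecb  b
    7  caeafdd$eacdaffecbbdfed  d
    8  cbbdfedcaeafdd$eacdaffe  e
    9  cdaffecbbdfedcaeafdd$ea  a
   10  d$eacdaffecbbdfedcaeafd  d
   11  daffecbbdfedcaeafdd$eac  c
   12  dcaeafdd$eacdaffecbbdfe  e
   13  dd$eacdaffecbbdfedcaeaf  f
   14  dfedcaeafdd$eacdaffecbb  b
   15  eacdaffecbbdfedcaeafdd$  $
   16  eafdd$eacdaffecbbdfedca  a
   17  ecbbdfedcaeafdd$eacdaff  f
   18  edcaeafdd$eacdaffecbbdf  f
   19  fdd$eacdaffecbbdfedcaea  a
   20  fecbbdfedcaeafdd$eacdaf  f
   21  fedcaeafdd$eacdaffecbbd  d
   22  ffecbbdfedcaeafdd$eacda  a

decedcbdeadcefb$affafda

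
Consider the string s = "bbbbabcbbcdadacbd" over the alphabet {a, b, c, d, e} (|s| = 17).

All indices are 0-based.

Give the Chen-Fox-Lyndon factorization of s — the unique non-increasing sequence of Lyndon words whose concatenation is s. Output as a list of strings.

emit factor 1: 'b' (i=0, period=1)
emit factor 2: 'b' (i=1, period=1)
emit factor 3: 'b' (i=2, period=1)
emit factor 4: 'b' (i=3, period=1)
emit factor 5: 'abcbbcdadacbd' (i=4, period=13)

["b", "b", "b", "b", "abcbbcdadacbd"]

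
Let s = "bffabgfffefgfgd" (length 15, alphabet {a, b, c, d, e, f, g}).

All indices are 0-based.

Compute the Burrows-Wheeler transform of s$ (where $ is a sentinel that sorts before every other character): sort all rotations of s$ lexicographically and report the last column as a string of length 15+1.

rank  rotation          last
    0  $bffabgfffefgfgd  d
    1  abgfffefgfgd$bff  f
    2  bffabgfffefgfgd$  $
    3  bgfffefgfgd$bffa  a
    4  d$bffabgfffefgfg  g
    5  efgfgd$bffabgfff  f
    6  fabgfffefgfgd$bf  f
    7  fefgfgd$bffabgff  f
    8  ffabgfffefgfgd$b  b
    9  ffefgfgd$bffabgf  f
   10  fffefgfgd$bffabg  g
   11  fgd$bffabgfffefg  g
   12  fgfgd$bffabgfffe  e
   13  gd$bffabgfffefgf  f
   14  gfffefgfgd$bffab  b
   15  gfgd$bffabgfffef  f

df$agfffbfggefbf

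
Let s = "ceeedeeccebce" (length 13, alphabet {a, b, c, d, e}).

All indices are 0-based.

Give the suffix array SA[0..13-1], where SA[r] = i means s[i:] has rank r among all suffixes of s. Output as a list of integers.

[10, 7, 11, 8, 0, 4, 12, 9, 6, 3, 5, 2, 1]

rank | idx | suffix
   0 |  10 | bce
   1 |   7 | ccebce
   2 |  11 | ce
   3 |   8 | cebce
   4 |   0 | ceeedeeccebce
   5 |   4 | deeccebce
   6 |  12 | e
   7 |   9 | ebce
   8 |   6 | eccebce
   9 |   3 | edeeccebce
  10 |   5 | eeccebce
  11 |   2 | eedeeccebce
  12 |   1 | eeedeeccebce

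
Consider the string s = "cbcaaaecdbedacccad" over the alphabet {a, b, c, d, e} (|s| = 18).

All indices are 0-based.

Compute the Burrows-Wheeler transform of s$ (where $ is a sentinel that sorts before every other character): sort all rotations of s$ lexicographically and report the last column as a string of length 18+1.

dcadcacdbc$caeaecab

rank  rotation             last
    0  $cbcaaaecdbedacccad  d
    1  aaaecdbedacccad$cbc  c
    2  aaecdbedacccad$cbca  a
    3  acccad$cbcaaaecdbed  d
    4  ad$cbcaaaecdbedaccc  c
    5  aecdbedacccad$cbcaa  a
    6  bcaaaecdbedacccad$c  c
    7  bedacccad$cbcaaaecd  d
    8  caaaecdbedacccad$cb  b
    9  cad$cbcaaaecdbedacc  c
   10  cbcaaaecdbedacccad$  $
   11  ccad$cbcaaaecdbedac  c
   12  cccad$cbcaaaecdbeda  a
   13  cdbedacccad$cbcaaae  e
   14  d$cbcaaaecdbedaccca  a
   15  dacccad$cbcaaaecdbe  e
   16  dbedacccad$cbcaaaec  c
   17  ecdbedacccad$cbcaaa  a
   18  edacccad$cbcaaaecdb  b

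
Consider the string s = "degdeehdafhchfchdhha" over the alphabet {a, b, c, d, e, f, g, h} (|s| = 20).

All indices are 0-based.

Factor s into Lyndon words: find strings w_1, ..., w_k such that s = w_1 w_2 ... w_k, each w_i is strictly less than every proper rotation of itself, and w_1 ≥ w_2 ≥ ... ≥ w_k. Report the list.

emit factor 1: 'deg' (i=0, period=3)
emit factor 2: 'deeh' (i=3, period=4)
emit factor 3: 'd' (i=7, period=1)
emit factor 4: 'afhchfchdhh' (i=8, period=11)
emit factor 5: 'a' (i=19, period=1)

["deg", "deeh", "d", "afhchfchdhh", "a"]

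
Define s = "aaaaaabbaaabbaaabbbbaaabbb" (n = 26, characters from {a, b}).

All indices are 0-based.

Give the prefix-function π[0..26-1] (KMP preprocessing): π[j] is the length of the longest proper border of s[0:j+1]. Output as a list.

π[0] = 0
j=1 s[j]='a': π[1]=1 (border 'a')
j=2 s[j]='a': π[2]=2 (border 'aa')
j=3 s[j]='a': π[3]=3 (border 'aaa')
j=4 s[j]='a': π[4]=4 (border 'aaaa')
j=5 s[j]='a': π[5]=5 (border 'aaaaa')
j=6 s[j]='b': k: 5→4→3→2→1→0; π[6]=0 (border '')
j=7 s[j]='b': π[7]=0 (border '')
j=8 s[j]='a': π[8]=1 (border 'a')
j=9 s[j]='a': π[9]=2 (border 'aa')
j=10 s[j]='a': π[10]=3 (border 'aaa')
j=11 s[j]='b': k: 3→2→1→0; π[11]=0 (border '')
j=12 s[j]='b': π[12]=0 (border '')
j=13 s[j]='a': π[13]=1 (border 'a')
j=14 s[j]='a': π[14]=2 (border 'aa')
j=15 s[j]='a': π[15]=3 (border 'aaa')
j=16 s[j]='b': k: 3→2→1→0; π[16]=0 (border '')
j=17 s[j]='b': π[17]=0 (border '')
j=18 s[j]='b': π[18]=0 (border '')
j=19 s[j]='b': π[19]=0 (border '')
j=20 s[j]='a': π[20]=1 (border 'a')
j=21 s[j]='a': π[21]=2 (border 'aa')
j=22 s[j]='a': π[22]=3 (border 'aaa')
j=23 s[j]='b': k: 3→2→1→0; π[23]=0 (border '')
j=24 s[j]='b': π[24]=0 (border '')
j=25 s[j]='b': π[25]=0 (border '')

[0, 1, 2, 3, 4, 5, 0, 0, 1, 2, 3, 0, 0, 1, 2, 3, 0, 0, 0, 0, 1, 2, 3, 0, 0, 0]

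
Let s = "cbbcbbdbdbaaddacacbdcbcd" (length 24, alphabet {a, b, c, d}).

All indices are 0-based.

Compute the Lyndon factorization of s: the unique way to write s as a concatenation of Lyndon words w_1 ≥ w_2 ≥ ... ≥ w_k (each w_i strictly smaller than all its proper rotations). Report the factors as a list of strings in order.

emit factor 1: 'c' (i=0, period=1)
emit factor 2: 'bbcbbdbd' (i=1, period=8)
emit factor 3: 'b' (i=9, period=1)
emit factor 4: 'aaddacacbdcbcd' (i=10, period=14)

["c", "bbcbbdbd", "b", "aaddacacbdcbcd"]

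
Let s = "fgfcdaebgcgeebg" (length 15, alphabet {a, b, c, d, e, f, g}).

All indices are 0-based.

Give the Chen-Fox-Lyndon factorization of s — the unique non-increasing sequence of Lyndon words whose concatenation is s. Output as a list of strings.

["fg", "f", "cd", "aebgcgeebg"]

emit factor 1: 'fg' (i=0, period=2)
emit factor 2: 'f' (i=2, period=1)
emit factor 3: 'cd' (i=3, period=2)
emit factor 4: 'aebgcgeebg' (i=5, period=10)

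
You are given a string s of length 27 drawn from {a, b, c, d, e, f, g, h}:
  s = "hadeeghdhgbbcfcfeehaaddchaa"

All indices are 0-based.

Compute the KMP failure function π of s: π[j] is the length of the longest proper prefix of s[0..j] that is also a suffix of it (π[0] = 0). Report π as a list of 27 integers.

π[0] = 0
j=1 s[j]='a': π[1]=0 (border '')
j=2 s[j]='d': π[2]=0 (border '')
j=3 s[j]='e': π[3]=0 (border '')
j=4 s[j]='e': π[4]=0 (border '')
j=5 s[j]='g': π[5]=0 (border '')
j=6 s[j]='h': π[6]=1 (border 'h')
j=7 s[j]='d': k: 1→0; π[7]=0 (border '')
j=8 s[j]='h': π[8]=1 (border 'h')
j=9 s[j]='g': k: 1→0; π[9]=0 (border '')
j=10 s[j]='b': π[10]=0 (border '')
j=11 s[j]='b': π[11]=0 (border '')
j=12 s[j]='c': π[12]=0 (border '')
j=13 s[j]='f': π[13]=0 (border '')
j=14 s[j]='c': π[14]=0 (border '')
j=15 s[j]='f': π[15]=0 (border '')
j=16 s[j]='e': π[16]=0 (border '')
j=17 s[j]='e': π[17]=0 (border '')
j=18 s[j]='h': π[18]=1 (border 'h')
j=19 s[j]='a': π[19]=2 (border 'ha')
j=20 s[j]='a': k: 2→0; π[20]=0 (border '')
j=21 s[j]='d': π[21]=0 (border '')
j=22 s[j]='d': π[22]=0 (border '')
j=23 s[j]='c': π[23]=0 (border '')
j=24 s[j]='h': π[24]=1 (border 'h')
j=25 s[j]='a': π[25]=2 (border 'ha')
j=26 s[j]='a': k: 2→0; π[26]=0 (border '')

[0, 0, 0, 0, 0, 0, 1, 0, 1, 0, 0, 0, 0, 0, 0, 0, 0, 0, 1, 2, 0, 0, 0, 0, 1, 2, 0]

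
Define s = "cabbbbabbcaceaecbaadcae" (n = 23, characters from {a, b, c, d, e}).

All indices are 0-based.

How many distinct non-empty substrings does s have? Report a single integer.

rank→(start, suffix):
  0 → (17, 'aadcae')
  1 → (1, 'abbbbabbcaceaecbaadcae')
  2 → (6, 'abbcaceaecbaadcae')
  3 → (10, 'aceaecbaadcae')
  4 → (18, 'adcae')
  5 → (21, 'ae')
  6 → (13, 'aecbaadcae')
  7 → (16, 'baadcae')
  8 → (5, 'babbcaceaecbaadcae')
  9 → (4, 'bbabbcaceaecbaadcae')
  10 → (3, 'bbbabbcaceaecbaadcae')
  11 → (2, 'bbbbabbcaceaecbaadcae')
  12 → (7, 'bbcaceaecbaadcae')
  13 → (8, 'bcaceaecbaadcae')
  14 → (0, 'cabbbbabbcaceaecbaadcae')
  15 → (9, 'caceaecbaadcae')
  16 → (20, 'cae')
  17 → (15, 'cbaadcae')
  18 → (11, 'ceaecbaadcae')
  19 → (19, 'dcae')
  20 → (22, 'e')
  21 → (12, 'eaecbaadcae')
  22 → (14, 'ecbaadcae')

SA = [17, 1, 6, 10, 18, 21, 13, 16, 5, 4, 3, 2, 7, 8, 0, 9, 20, 15, 11, 19, 22, 12, 14]
i: (SA[i-1],SA[i]) lcp shared
  1: (17,1) 1 'a'
  2: (1,6) 3 'abb'
  3: (6,10) 1 'a'
  4: (10,18) 1 'a'
  5: (18,21) 1 'a'
  6: (21,13) 2 'ae'
  7: (13,16) 0 ''
  8: (16,5) 2 'ba'
  9: (5,4) 1 'b'
  10: (4,3) 2 'bb'
  11: (3,2) 3 'bbb'
  12: (2,7) 2 'bb'
  13: (7,8) 1 'b'
  14: (8,0) 0 ''
  15: (0,9) 2 'ca'
  16: (9,20) 2 'ca'
  17: (20,15) 1 'c'
  18: (15,11) 1 'c'
  19: (11,19) 0 ''
  20: (19,22) 0 ''
  21: (22,12) 1 'e'
  22: (12,14) 1 'e'

n(n+1)/2 = 23·24/2 = 276
Σ LCP = 0 + 1 + 3 + 1 + 1 + 1 + 2 + 0 + 2 + 1 + 2 + 3 + 2 + 1 + 0 + 2 + 2 + 1 + 1 + 0 + 0 + 1 + 1 = 28
distinct = 276 − 28 = 248

248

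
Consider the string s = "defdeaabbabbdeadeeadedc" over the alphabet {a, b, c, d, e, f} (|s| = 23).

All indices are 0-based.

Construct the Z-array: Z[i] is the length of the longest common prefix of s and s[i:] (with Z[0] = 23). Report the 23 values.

[23, 0, 0, 2, 0, 0, 0, 0, 0, 0, 0, 0, 2, 0, 0, 2, 0, 0, 0, 2, 0, 1, 0]

Z[0]=23
i=1: fresh scan; Z[1]=0
i=2: fresh scan; Z[2]=0
i=3: fresh scan; Z[3]=2 extend→box=[3,5)
i=4: min(r-i=1, Z[1]=0)=0; Z[4]=0
i=5: fresh scan; Z[5]=0
i=6: fresh scan; Z[6]=0
i=7: fresh scan; Z[7]=0
i=8: fresh scan; Z[8]=0
i=9: fresh scan; Z[9]=0
i=10: fresh scan; Z[10]=0
i=11: fresh scan; Z[11]=0
i=12: fresh scan; Z[12]=2 extend→box=[12,14)
i=13: min(r-i=1, Z[1]=0)=0; Z[13]=0
i=14: fresh scan; Z[14]=0
i=15: fresh scan; Z[15]=2 extend→box=[15,17)
i=16: min(r-i=1, Z[1]=0)=0; Z[16]=0
i=17: fresh scan; Z[17]=0
i=18: fresh scan; Z[18]=0
i=19: fresh scan; Z[19]=2 extend→box=[19,21)
i=20: min(r-i=1, Z[1]=0)=0; Z[20]=0
i=21: fresh scan; Z[21]=1 extend→box=[21,22)
i=22: fresh scan; Z[22]=0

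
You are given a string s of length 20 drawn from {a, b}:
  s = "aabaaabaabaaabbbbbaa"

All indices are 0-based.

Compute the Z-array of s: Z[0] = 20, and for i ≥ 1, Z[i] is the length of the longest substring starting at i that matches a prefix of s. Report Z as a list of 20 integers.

[20, 1, 0, 2, 5, 1, 0, 7, 1, 0, 2, 3, 1, 0, 0, 0, 0, 0, 2, 1]

Z[0]=20
i=1: fresh scan; Z[1]=1 extend→box=[1,2)
i=2: fresh scan; Z[2]=0
i=3: fresh scan; Z[3]=2 extend→box=[3,5)
i=4: min(r-i=1, Z[1]=1)=1; Z[4]=5 extend→box=[4,9)
i=5: min(r-i=4, Z[1]=1)=1; Z[5]=1
i=6: min(r-i=3, Z[2]=0)=0; Z[6]=0
i=7: min(r-i=2, Z[3]=2)=2; Z[7]=7 extend→box=[7,14)
i=8: min(r-i=6, Z[1]=1)=1; Z[8]=1
i=9: min(r-i=5, Z[2]=0)=0; Z[9]=0
i=10: min(r-i=4, Z[3]=2)=2; Z[10]=2
i=11: min(r-i=3, Z[4]=5)=3; Z[11]=3
i=12: min(r-i=2, Z[5]=1)=1; Z[12]=1
i=13: min(r-i=1, Z[6]=0)=0; Z[13]=0
i=14: fresh scan; Z[14]=0
i=15: fresh scan; Z[15]=0
i=16: fresh scan; Z[16]=0
i=17: fresh scan; Z[17]=0
i=18: fresh scan; Z[18]=2 extend→box=[18,20)
i=19: min(r-i=1, Z[1]=1)=1; Z[19]=1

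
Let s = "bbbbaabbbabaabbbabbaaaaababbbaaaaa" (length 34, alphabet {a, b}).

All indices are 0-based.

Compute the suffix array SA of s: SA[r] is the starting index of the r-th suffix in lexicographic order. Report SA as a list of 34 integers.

rank→(start, suffix):
  0 → (33, 'a')
  1 → (32, 'aa')
  2 → (31, 'aaa')
  3 → (30, 'aaaa')
  4 → (29, 'aaaaa')
  5 → (19, 'aaaaababbbaaaaa')
  6 → (20, 'aaaababbbaaaaa')
  7 → (21, 'aaababbbaaaaa')
  8 → (22, 'aababbbaaaaa')
  9 → (4, 'aabbbabaabbbabbaaaaababbbaaaaa')
  10 → (11, 'aabbbabbaaaaababbbaaaaa')
  11 → (9, 'abaabbbabbaaaaababbbaaaaa')
  12 → (23, 'ababbbaaaaa')
  13 → (16, 'abbaaaaababbbaaaaa')
  14 → (25, 'abbbaaaaa')
  15 → (5, 'abbbabaabbbabbaaaaababbbaaaaa')
  16 → (12, 'abbbabbaaaaababbbaaaaa')
  17 → (28, 'baaaaa')
  18 → (18, 'baaaaababbbaaaaa')
  19 → (3, 'baabbbabaabbbabbaaaaababbbaaaaa')
  20 → (10, 'baabbbabbaaaaababbbaaaaa')
  21 → (8, 'babaabbbabbaaaaababbbaaaaa')
  22 → (15, 'babbaaaaababbbaaaaa')
  23 → (24, 'babbbaaaaa')
  24 → (27, 'bbaaaaa')
  25 → (17, 'bbaaaaababbbaaaaa')
  26 → (2, 'bbaabbbabaabbbabbaaaaababbbaaaaa')
  27 → (7, 'bbabaabbbabbaaaaababbbaaaaa')
  28 → (14, 'bbabbaaaaababbbaaaaa')
  29 → (26, 'bbbaaaaa')
  30 → (1, 'bbbaabbbabaabbbabbaaaaababbbaaaaa')
  31 → (6, 'bbbabaabbbabbaaaaababbbaaaaa')
  32 → (13, 'bbbabbaaaaababbbaaaaa')
  33 → (0, 'bbbbaabbbabaabbbabbaaaaababbbaaaaa')

[33, 32, 31, 30, 29, 19, 20, 21, 22, 4, 11, 9, 23, 16, 25, 5, 12, 28, 18, 3, 10, 8, 15, 24, 27, 17, 2, 7, 14, 26, 1, 6, 13, 0]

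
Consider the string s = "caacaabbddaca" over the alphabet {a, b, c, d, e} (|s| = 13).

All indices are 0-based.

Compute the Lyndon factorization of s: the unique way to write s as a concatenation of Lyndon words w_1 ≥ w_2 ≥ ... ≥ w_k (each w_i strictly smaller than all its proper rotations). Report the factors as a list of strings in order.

emit factor 1: 'c' (i=0, period=1)
emit factor 2: 'aac' (i=1, period=3)
emit factor 3: 'aabbddac' (i=4, period=8)
emit factor 4: 'a' (i=12, period=1)

["c", "aac", "aabbddac", "a"]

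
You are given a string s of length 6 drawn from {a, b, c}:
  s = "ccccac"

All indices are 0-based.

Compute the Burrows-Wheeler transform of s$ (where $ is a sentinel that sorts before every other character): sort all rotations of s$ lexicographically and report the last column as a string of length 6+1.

rank  rotation last
    0  $ccccac  c
    1  ac$cccc  c
    2  c$cccca  a
    3  cac$ccc  c
    4  ccac$cc  c
    5  cccac$c  c
    6  ccccac$  $

ccaccc$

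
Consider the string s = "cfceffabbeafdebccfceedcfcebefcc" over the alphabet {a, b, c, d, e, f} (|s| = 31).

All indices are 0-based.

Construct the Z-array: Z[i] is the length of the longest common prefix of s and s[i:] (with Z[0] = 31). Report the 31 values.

Z[0]=31
i=1: i≥r, start 0; Z[1]=0
i=2: i≥r, start 0; Z[2]=1 scan→box=[2,3)
i=3: i≥r, start 0; Z[3]=0
i=4: i≥r, start 0; Z[4]=0
i=5: i≥r, start 0; Z[5]=0
i=6: i≥r, start 0; Z[6]=0
i=7: i≥r, start 0; Z[7]=0
i=8: i≥r, start 0; Z[8]=0
i=9: i≥r, start 0; Z[9]=0
i=10: i≥r, start 0; Z[10]=0
i=11: i≥r, start 0; Z[11]=0
i=12: i≥r, start 0; Z[12]=0
i=13: i≥r, start 0; Z[13]=0
i=14: i≥r, start 0; Z[14]=0
i=15: i≥r, start 0; Z[15]=1 scan→box=[15,16)
i=16: i≥r, start 0; Z[16]=4 scan→box=[16,20)
i=17: min(r-i=3, Z[1]=0)=0; Z[17]=0
i=18: min(r-i=2, Z[2]=1)=1; Z[18]=1
i=19: min(r-i=1, Z[3]=0)=0; Z[19]=0
i=20: i≥r, start 0; Z[20]=0
i=21: i≥r, start 0; Z[21]=0
i=22: i≥r, start 0; Z[22]=4 scan→box=[22,26)
i=23: min(r-i=3, Z[1]=0)=0; Z[23]=0
i=24: min(r-i=2, Z[2]=1)=1; Z[24]=1
i=25: min(r-i=1, Z[3]=0)=0; Z[25]=0
i=26: i≥r, start 0; Z[26]=0
i=27: i≥r, start 0; Z[27]=0
i=28: i≥r, start 0; Z[28]=0
i=29: i≥r, start 0; Z[29]=1 scan→box=[29,30)
i=30: i≥r, start 0; Z[30]=1 scan→box=[30,31)

[31, 0, 1, 0, 0, 0, 0, 0, 0, 0, 0, 0, 0, 0, 0, 1, 4, 0, 1, 0, 0, 0, 4, 0, 1, 0, 0, 0, 0, 1, 1]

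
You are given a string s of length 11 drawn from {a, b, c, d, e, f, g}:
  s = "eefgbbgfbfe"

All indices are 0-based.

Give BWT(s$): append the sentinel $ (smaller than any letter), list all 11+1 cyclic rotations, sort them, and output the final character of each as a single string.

egfbf$egbefb

rank  rotation      last
    0  $eefgbbgfbfe  e
    1  bbgfbfe$eefg  g
    2  bfe$eefgbbgf  f
    3  bgfbfe$eefgb  b
    4  e$eefgbbgfbf  f
    5  eefgbbgfbfe$  $
    6  efgbbgfbfe$e  e
    7  fbfe$eefgbbg  g
    8  fe$eefgbbgfb  b
    9  fgbbgfbfe$ee  e
   10  gbbgfbfe$eef  f
   11  gfbfe$eefgbb  b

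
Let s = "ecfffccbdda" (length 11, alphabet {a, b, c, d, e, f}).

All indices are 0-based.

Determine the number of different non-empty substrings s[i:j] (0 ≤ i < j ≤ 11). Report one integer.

rank | idx | suffix
   0 |  10 | a
   1 |   7 | bdda
   2 |   6 | cbdda
   3 |   5 | ccbdda
   4 |   1 | cfffccbdda
   5 |   9 | da
   6 |   8 | dda
   7 |   0 | ecfffccbdda
   8 |   4 | fccbdda
   9 |   3 | ffccbdda
  10 |   2 | fffccbdda

SA = [10, 7, 6, 5, 1, 9, 8, 0, 4, 3, 2]
i: (SA[i-1],SA[i]) lcp shared
  1: (10,7) 0 ''
  2: (7,6) 0 ''
  3: (6,5) 1 'c'
  4: (5,1) 1 'c'
  5: (1,9) 0 ''
  6: (9,8) 1 'd'
  7: (8,0) 0 ''
  8: (0,4) 0 ''
  9: (4,3) 1 'f'
  10: (3,2) 2 'ff'

n(n+1)/2 = 11·12/2 = 66
Σ LCP = 0 + 0 + 0 + 1 + 1 + 0 + 1 + 0 + 0 + 1 + 2 = 6
distinct = 66 − 6 = 60

60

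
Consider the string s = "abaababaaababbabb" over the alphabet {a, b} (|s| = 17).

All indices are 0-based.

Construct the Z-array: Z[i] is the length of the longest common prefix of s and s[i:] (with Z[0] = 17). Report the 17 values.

[17, 0, 1, 3, 0, 4, 0, 1, 1, 3, 0, 2, 0, 0, 2, 0, 0]

Z[0]=17
i=1: fresh scan; Z[1]=0
i=2: fresh scan; Z[2]=1 grow→box=[2,3)
i=3: fresh scan; Z[3]=3 grow→box=[3,6)
i=4: min(r-i=2, Z[1]=0)=0; Z[4]=0
i=5: min(r-i=1, Z[2]=1)=1; Z[5]=4 grow→box=[5,9)
i=6: min(r-i=3, Z[1]=0)=0; Z[6]=0
i=7: min(r-i=2, Z[2]=1)=1; Z[7]=1
i=8: min(r-i=1, Z[3]=3)=1; Z[8]=1
i=9: fresh scan; Z[9]=3 grow→box=[9,12)
i=10: min(r-i=2, Z[1]=0)=0; Z[10]=0
i=11: min(r-i=1, Z[2]=1)=1; Z[11]=2 grow→box=[11,13)
i=12: min(r-i=1, Z[1]=0)=0; Z[12]=0
i=13: fresh scan; Z[13]=0
i=14: fresh scan; Z[14]=2 grow→box=[14,16)
i=15: min(r-i=1, Z[1]=0)=0; Z[15]=0
i=16: fresh scan; Z[16]=0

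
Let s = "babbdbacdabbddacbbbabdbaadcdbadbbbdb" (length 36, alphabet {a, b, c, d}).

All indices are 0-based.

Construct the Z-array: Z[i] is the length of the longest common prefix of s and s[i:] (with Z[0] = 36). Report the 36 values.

[36, 0, 1, 1, 0, 2, 0, 0, 0, 0, 1, 1, 0, 0, 0, 0, 1, 1, 3, 0, 1, 0, 2, 0, 0, 0, 0, 0, 2, 0, 0, 1, 1, 1, 0, 1]

Z[0]=36
i=1: outside box; Z[1]=0
i=2: outside box; Z[2]=1 extend→box=[2,3)
i=3: outside box; Z[3]=1 extend→box=[3,4)
i=4: outside box; Z[4]=0
i=5: outside box; Z[5]=2 extend→box=[5,7)
i=6: min(r-i=1, Z[1]=0)=0; Z[6]=0
i=7: outside box; Z[7]=0
i=8: outside box; Z[8]=0
i=9: outside box; Z[9]=0
i=10: outside box; Z[10]=1 extend→box=[10,11)
i=11: outside box; Z[11]=1 extend→box=[11,12)
i=12: outside box; Z[12]=0
i=13: outside box; Z[13]=0
i=14: outside box; Z[14]=0
i=15: outside box; Z[15]=0
i=16: outside box; Z[16]=1 extend→box=[16,17)
i=17: outside box; Z[17]=1 extend→box=[17,18)
i=18: outside box; Z[18]=3 extend→box=[18,21)
i=19: min(r-i=2, Z[1]=0)=0; Z[19]=0
i=20: min(r-i=1, Z[2]=1)=1; Z[20]=1
i=21: outside box; Z[21]=0
i=22: outside box; Z[22]=2 extend→box=[22,24)
i=23: min(r-i=1, Z[1]=0)=0; Z[23]=0
i=24: outside box; Z[24]=0
i=25: outside box; Z[25]=0
i=26: outside box; Z[26]=0
i=27: outside box; Z[27]=0
i=28: outside box; Z[28]=2 extend→box=[28,30)
i=29: min(r-i=1, Z[1]=0)=0; Z[29]=0
i=30: outside box; Z[30]=0
i=31: outside box; Z[31]=1 extend→box=[31,32)
i=32: outside box; Z[32]=1 extend→box=[32,33)
i=33: outside box; Z[33]=1 extend→box=[33,34)
i=34: outside box; Z[34]=0
i=35: outside box; Z[35]=1 extend→box=[35,36)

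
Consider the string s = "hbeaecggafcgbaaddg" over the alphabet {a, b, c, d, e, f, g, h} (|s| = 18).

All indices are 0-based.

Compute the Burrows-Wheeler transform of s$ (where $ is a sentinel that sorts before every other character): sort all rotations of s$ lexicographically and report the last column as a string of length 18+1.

gbaegghfeadbaadgcc$

rank  rotation             last
    0  $hbeaecggafcgbaaddg  g
    1  aaddg$hbeaecggafcgb  b
    2  addg$hbeaecggafcgba  a
    3  aecggafcgbaaddg$hbe  e
    4  afcgbaaddg$hbeaecgg  g
    5  baaddg$hbeaecggafcg  g
    6  beaecggafcgbaaddg$h  h
    7  cgbaaddg$hbeaecggaf  f
    8  cggafcgbaaddg$hbeae  e
    9  ddg$hbeaecggafcgbaa  a
   10  dg$hbeaecggafcgbaad  d
   11  eaecggafcgbaaddg$hb  b
   12  ecggafcgbaaddg$hbea  a
   13  fcgbaaddg$hbeaecgga  a
   14  g$hbeaecggafcgbaadd  d
   15  gafcgbaaddg$hbeaecg  g
   16  gbaaddg$hbeaecggafc  c
   17  ggafcgbaaddg$hbeaec  c
   18  hbeaecggafcgbaaddg$  $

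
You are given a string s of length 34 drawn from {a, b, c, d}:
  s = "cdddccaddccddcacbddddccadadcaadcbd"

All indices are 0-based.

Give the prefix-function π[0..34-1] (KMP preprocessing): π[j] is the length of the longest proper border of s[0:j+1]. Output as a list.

[0, 0, 0, 0, 1, 1, 0, 0, 0, 1, 1, 2, 3, 1, 0, 1, 0, 0, 0, 0, 0, 1, 1, 0, 0, 0, 0, 1, 0, 0, 0, 1, 0, 0]

π[0] = 0
j=1 s[j]='d': π[1]=0 (border '')
j=2 s[j]='d': π[2]=0 (border '')
j=3 s[j]='d': π[3]=0 (border '')
j=4 s[j]='c': π[4]=1 (border 'c')
j=5 s[j]='c': k: 1→0; π[5]=1 (border 'c')
j=6 s[j]='a': k: 1→0; π[6]=0 (border '')
j=7 s[j]='d': π[7]=0 (border '')
j=8 s[j]='d': π[8]=0 (border '')
j=9 s[j]='c': π[9]=1 (border 'c')
j=10 s[j]='c': k: 1→0; π[10]=1 (border 'c')
j=11 s[j]='d': π[11]=2 (border 'cd')
j=12 s[j]='d': π[12]=3 (border 'cdd')
j=13 s[j]='c': k: 3→0; π[13]=1 (border 'c')
j=14 s[j]='a': k: 1→0; π[14]=0 (border '')
j=15 s[j]='c': π[15]=1 (border 'c')
j=16 s[j]='b': k: 1→0; π[16]=0 (border '')
j=17 s[j]='d': π[17]=0 (border '')
j=18 s[j]='d': π[18]=0 (border '')
j=19 s[j]='d': π[19]=0 (border '')
j=20 s[j]='d': π[20]=0 (border '')
j=21 s[j]='c': π[21]=1 (border 'c')
j=22 s[j]='c': k: 1→0; π[22]=1 (border 'c')
j=23 s[j]='a': k: 1→0; π[23]=0 (border '')
j=24 s[j]='d': π[24]=0 (border '')
j=25 s[j]='a': π[25]=0 (border '')
j=26 s[j]='d': π[26]=0 (border '')
j=27 s[j]='c': π[27]=1 (border 'c')
j=28 s[j]='a': k: 1→0; π[28]=0 (border '')
j=29 s[j]='a': π[29]=0 (border '')
j=30 s[j]='d': π[30]=0 (border '')
j=31 s[j]='c': π[31]=1 (border 'c')
j=32 s[j]='b': k: 1→0; π[32]=0 (border '')
j=33 s[j]='d': π[33]=0 (border '')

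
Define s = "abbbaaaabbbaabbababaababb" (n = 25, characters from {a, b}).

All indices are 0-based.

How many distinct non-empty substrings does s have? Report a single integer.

257

rank→(start, suffix):
  0 → (4, 'aaaabbbaabbababaababb')
  1 → (5, 'aaabbbaabbababaababb')
  2 → (19, 'aababb')
  3 → (11, 'aabbababaababb')
  4 → (6, 'aabbbaabbababaababb')
  5 → (17, 'abaababb')
  6 → (15, 'ababaababb')
  7 → (20, 'ababb')
  8 → (22, 'abb')
  9 → (12, 'abbababaababb')
  10 → (0, 'abbbaaaabbbaabbababaababb')
  11 → (7, 'abbbaabbababaababb')
  12 → (24, 'b')
  13 → (3, 'baaaabbbaabbababaababb')
  14 → (18, 'baababb')
  15 → (10, 'baabbababaababb')
  16 → (16, 'babaababb')
  17 → (14, 'bababaababb')
  18 → (21, 'babb')
  19 → (23, 'bb')
  20 → (2, 'bbaaaabbbaabbababaababb')
  21 → (9, 'bbaabbababaababb')
  22 → (13, 'bbababaababb')
  23 → (1, 'bbbaaaabbbaabbababaababb')
  24 → (8, 'bbbaabbababaababb')

SA = [4, 5, 19, 11, 6, 17, 15, 20, 22, 12, 0, 7, 24, 3, 18, 10, 16, 14, 21, 23, 2, 9, 13, 1, 8]
[i] adj suffixes → lcp
  [1] 4/5 → 3 ('aaa')
  [2] 5/19 → 2 ('aa')
  [3] 19/11 → 3 ('aab')
  [4] 11/6 → 4 ('aabb')
  [5] 6/17 → 1 ('a')
  [6] 17/15 → 3 ('aba')
  [7] 15/20 → 4 ('abab')
  [8] 20/22 → 2 ('ab')
  [9] 22/12 → 3 ('abb')
  [10] 12/0 → 3 ('abb')
  [11] 0/7 → 6 ('abbbaa')
  [12] 7/24 → 0 ('')
  [13] 24/3 → 1 ('b')
  [14] 3/18 → 3 ('baa')
  [15] 18/10 → 4 ('baab')
  [16] 10/16 → 2 ('ba')
  [17] 16/14 → 4 ('baba')
  [18] 14/21 → 3 ('bab')
  [19] 21/23 → 1 ('b')
  [20] 23/2 → 2 ('bb')
  [21] 2/9 → 4 ('bbaa')
  [22] 9/13 → 3 ('bba')
  [23] 13/1 → 2 ('bb')
  [24] 1/8 → 5 ('bbbaa')

n(n+1)/2 = 25·26/2 = 325
Σ LCP = 0 + 3 + 2 + 3 + 4 + 1 + 3 + 4 + 2 + 3 + 3 + 6 + 0 + 1 + 3 + 4 + 2 + 4 + 3 + 1 + 2 + 4 + 3 + 2 + 5 = 68
distinct = 325 − 68 = 257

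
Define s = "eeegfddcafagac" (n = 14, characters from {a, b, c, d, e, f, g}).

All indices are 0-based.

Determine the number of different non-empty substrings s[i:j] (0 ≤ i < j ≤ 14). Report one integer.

rank→(start, suffix):
  0 → (12, 'ac')
  1 → (8, 'afagac')
  2 → (10, 'agac')
  3 → (13, 'c')
  4 → (7, 'cafagac')
  5 → (6, 'dcafagac')
  6 → (5, 'ddcafagac')
  7 → (0, 'eeegfddcafagac')
  8 → (1, 'eegfddcafagac')
  9 → (2, 'egfddcafagac')
  10 → (9, 'fagac')
  11 → (4, 'fddcafagac')
  12 → (11, 'gac')
  13 → (3, 'gfddcafagac')

SA = [12, 8, 10, 13, 7, 6, 5, 0, 1, 2, 9, 4, 11, 3]
i: (SA[i-1],SA[i]) lcp shared
  1: (12,8) 1 'a'
  2: (8,10) 1 'a'
  3: (10,13) 0 ''
  4: (13,7) 1 'c'
  5: (7,6) 0 ''
  6: (6,5) 1 'd'
  7: (5,0) 0 ''
  8: (0,1) 2 'ee'
  9: (1,2) 1 'e'
  10: (2,9) 0 ''
  11: (9,4) 1 'f'
  12: (4,11) 0 ''
  13: (11,3) 1 'g'

n(n+1)/2 = 14·15/2 = 105
Σ LCP = 0 + 1 + 1 + 0 + 1 + 0 + 1 + 0 + 2 + 1 + 0 + 1 + 0 + 1 = 9
distinct = 105 − 9 = 96

96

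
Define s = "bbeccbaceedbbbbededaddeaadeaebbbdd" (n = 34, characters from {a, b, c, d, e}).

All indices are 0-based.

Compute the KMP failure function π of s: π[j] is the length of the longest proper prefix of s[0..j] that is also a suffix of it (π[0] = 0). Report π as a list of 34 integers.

[0, 1, 0, 0, 0, 1, 0, 0, 0, 0, 0, 1, 2, 2, 2, 3, 0, 0, 0, 0, 0, 0, 0, 0, 0, 0, 0, 0, 0, 1, 2, 2, 0, 0]

π[0] = 0
j=1 s[j]='b': π[1]=1 (border 'b')
j=2 s[j]='e': k: 1→0; π[2]=0 (border '')
j=3 s[j]='c': π[3]=0 (border '')
j=4 s[j]='c': π[4]=0 (border '')
j=5 s[j]='b': π[5]=1 (border 'b')
j=6 s[j]='a': k: 1→0; π[6]=0 (border '')
j=7 s[j]='c': π[7]=0 (border '')
j=8 s[j]='e': π[8]=0 (border '')
j=9 s[j]='e': π[9]=0 (border '')
j=10 s[j]='d': π[10]=0 (border '')
j=11 s[j]='b': π[11]=1 (border 'b')
j=12 s[j]='b': π[12]=2 (border 'bb')
j=13 s[j]='b': k: 2→1; π[13]=2 (border 'bb')
j=14 s[j]='b': k: 2→1; π[14]=2 (border 'bb')
j=15 s[j]='e': π[15]=3 (border 'bbe')
j=16 s[j]='d': k: 3→0; π[16]=0 (border '')
j=17 s[j]='e': π[17]=0 (border '')
j=18 s[j]='d': π[18]=0 (border '')
j=19 s[j]='a': π[19]=0 (border '')
j=20 s[j]='d': π[20]=0 (border '')
j=21 s[j]='d': π[21]=0 (border '')
j=22 s[j]='e': π[22]=0 (border '')
j=23 s[j]='a': π[23]=0 (border '')
j=24 s[j]='a': π[24]=0 (border '')
j=25 s[j]='d': π[25]=0 (border '')
j=26 s[j]='e': π[26]=0 (border '')
j=27 s[j]='a': π[27]=0 (border '')
j=28 s[j]='e': π[28]=0 (border '')
j=29 s[j]='b': π[29]=1 (border 'b')
j=30 s[j]='b': π[30]=2 (border 'bb')
j=31 s[j]='b': k: 2→1; π[31]=2 (border 'bb')
j=32 s[j]='d': k: 2→1→0; π[32]=0 (border '')
j=33 s[j]='d': π[33]=0 (border '')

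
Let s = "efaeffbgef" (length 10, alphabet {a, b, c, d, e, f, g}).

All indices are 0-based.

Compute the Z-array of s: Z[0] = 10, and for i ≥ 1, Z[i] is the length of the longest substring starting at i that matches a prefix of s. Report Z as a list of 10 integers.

Z[0]=10
i=1: i≥r, start 0; Z[1]=0
i=2: i≥r, start 0; Z[2]=0
i=3: i≥r, start 0; Z[3]=2 extend→box=[3,5)
i=4: min(r-i=1, Z[1]=0)=0; Z[4]=0
i=5: i≥r, start 0; Z[5]=0
i=6: i≥r, start 0; Z[6]=0
i=7: i≥r, start 0; Z[7]=0
i=8: i≥r, start 0; Z[8]=2 extend→box=[8,10)
i=9: min(r-i=1, Z[1]=0)=0; Z[9]=0

[10, 0, 0, 2, 0, 0, 0, 0, 2, 0]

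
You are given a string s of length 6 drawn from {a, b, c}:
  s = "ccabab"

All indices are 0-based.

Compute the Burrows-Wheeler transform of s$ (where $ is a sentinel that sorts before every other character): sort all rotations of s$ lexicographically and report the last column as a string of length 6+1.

rank  rotation last
    0  $ccabab  b
    1  ab$ccab  b
    2  abab$cc  c
    3  b$ccaba  a
    4  bab$cca  a
    5  cabab$c  c
    6  ccabab$  $

bbcaac$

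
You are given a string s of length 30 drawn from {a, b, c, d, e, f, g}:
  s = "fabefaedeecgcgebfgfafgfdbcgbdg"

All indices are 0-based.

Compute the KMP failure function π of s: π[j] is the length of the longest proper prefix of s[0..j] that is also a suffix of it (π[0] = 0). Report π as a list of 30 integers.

π[0] = 0
j=1 s[j]='a': π[1]=0 (border '')
j=2 s[j]='b': π[2]=0 (border '')
j=3 s[j]='e': π[3]=0 (border '')
j=4 s[j]='f': π[4]=1 (border 'f')
j=5 s[j]='a': π[5]=2 (border 'fa')
j=6 s[j]='e': k: 2→0; π[6]=0 (border '')
j=7 s[j]='d': π[7]=0 (border '')
j=8 s[j]='e': π[8]=0 (border '')
j=9 s[j]='e': π[9]=0 (border '')
j=10 s[j]='c': π[10]=0 (border '')
j=11 s[j]='g': π[11]=0 (border '')
j=12 s[j]='c': π[12]=0 (border '')
j=13 s[j]='g': π[13]=0 (border '')
j=14 s[j]='e': π[14]=0 (border '')
j=15 s[j]='b': π[15]=0 (border '')
j=16 s[j]='f': π[16]=1 (border 'f')
j=17 s[j]='g': k: 1→0; π[17]=0 (border '')
j=18 s[j]='f': π[18]=1 (border 'f')
j=19 s[j]='a': π[19]=2 (border 'fa')
j=20 s[j]='f': k: 2→0; π[20]=1 (border 'f')
j=21 s[j]='g': k: 1→0; π[21]=0 (border '')
j=22 s[j]='f': π[22]=1 (border 'f')
j=23 s[j]='d': k: 1→0; π[23]=0 (border '')
j=24 s[j]='b': π[24]=0 (border '')
j=25 s[j]='c': π[25]=0 (border '')
j=26 s[j]='g': π[26]=0 (border '')
j=27 s[j]='b': π[27]=0 (border '')
j=28 s[j]='d': π[28]=0 (border '')
j=29 s[j]='g': π[29]=0 (border '')

[0, 0, 0, 0, 1, 2, 0, 0, 0, 0, 0, 0, 0, 0, 0, 0, 1, 0, 1, 2, 1, 0, 1, 0, 0, 0, 0, 0, 0, 0]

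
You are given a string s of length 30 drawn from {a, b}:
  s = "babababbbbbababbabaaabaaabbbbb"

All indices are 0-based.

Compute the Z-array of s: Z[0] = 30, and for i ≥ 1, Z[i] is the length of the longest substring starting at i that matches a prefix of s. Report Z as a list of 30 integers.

[30, 0, 5, 0, 3, 0, 1, 1, 1, 1, 5, 0, 3, 0, 1, 4, 0, 2, 0, 0, 0, 2, 0, 0, 0, 1, 1, 1, 1, 1]

Z[0]=30
i=1: fresh scan; Z[1]=0
i=2: fresh scan; Z[2]=5 grow→box=[2,7)
i=3: min(r-i=4, Z[1]=0)=0; Z[3]=0
i=4: min(r-i=3, Z[2]=5)=3; Z[4]=3
i=5: min(r-i=2, Z[3]=0)=0; Z[5]=0
i=6: min(r-i=1, Z[4]=3)=1; Z[6]=1
i=7: fresh scan; Z[7]=1 grow→box=[7,8)
i=8: fresh scan; Z[8]=1 grow→box=[8,9)
i=9: fresh scan; Z[9]=1 grow→box=[9,10)
i=10: fresh scan; Z[10]=5 grow→box=[10,15)
i=11: min(r-i=4, Z[1]=0)=0; Z[11]=0
i=12: min(r-i=3, Z[2]=5)=3; Z[12]=3
i=13: min(r-i=2, Z[3]=0)=0; Z[13]=0
i=14: min(r-i=1, Z[4]=3)=1; Z[14]=1
i=15: fresh scan; Z[15]=4 grow→box=[15,19)
i=16: min(r-i=3, Z[1]=0)=0; Z[16]=0
i=17: min(r-i=2, Z[2]=5)=2; Z[17]=2
i=18: min(r-i=1, Z[3]=0)=0; Z[18]=0
i=19: fresh scan; Z[19]=0
i=20: fresh scan; Z[20]=0
i=21: fresh scan; Z[21]=2 grow→box=[21,23)
i=22: min(r-i=1, Z[1]=0)=0; Z[22]=0
i=23: fresh scan; Z[23]=0
i=24: fresh scan; Z[24]=0
i=25: fresh scan; Z[25]=1 grow→box=[25,26)
i=26: fresh scan; Z[26]=1 grow→box=[26,27)
i=27: fresh scan; Z[27]=1 grow→box=[27,28)
i=28: fresh scan; Z[28]=1 grow→box=[28,29)
i=29: fresh scan; Z[29]=1 grow→box=[29,30)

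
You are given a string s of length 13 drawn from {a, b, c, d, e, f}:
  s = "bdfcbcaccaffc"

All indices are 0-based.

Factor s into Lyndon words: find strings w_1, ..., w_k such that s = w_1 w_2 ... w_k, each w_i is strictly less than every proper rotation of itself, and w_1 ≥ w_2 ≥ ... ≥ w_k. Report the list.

emit factor 1: 'bdfc' (i=0, period=4)
emit factor 2: 'bc' (i=4, period=2)
emit factor 3: 'accaffc' (i=6, period=7)

["bdfc", "bc", "accaffc"]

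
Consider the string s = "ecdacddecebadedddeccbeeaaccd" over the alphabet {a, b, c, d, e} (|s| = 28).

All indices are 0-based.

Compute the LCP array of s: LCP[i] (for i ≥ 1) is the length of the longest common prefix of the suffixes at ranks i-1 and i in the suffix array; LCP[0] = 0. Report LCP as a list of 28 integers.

[0, 1, 2, 1, 0, 1, 0, 1, 2, 1, 2, 2, 1, 0, 1, 1, 2, 4, 1, 3, 2, 0, 1, 1, 2, 2, 1, 1]

rank→(start, suffix):
  0 → (23, 'aaccd')
  1 → (24, 'accd')
  2 → (3, 'acddecebadedddeccbeeaaccd')
  3 → (11, 'adedddeccbeeaaccd')
  4 → (10, 'badedddeccbeeaaccd')
  5 → (20, 'beeaaccd')
  6 → (19, 'cbeeaaccd')
  7 → (18, 'ccbeeaaccd')
  8 → (25, 'ccd')
  9 → (26, 'cd')
  10 → (1, 'cdacddecebadedddeccbeeaaccd')
  11 → (4, 'cddecebadedddeccbeeaaccd')
  12 → (8, 'cebadedddeccbeeaaccd')
  13 → (27, 'd')
  14 → (2, 'dacddecebadedddeccbeeaaccd')
  15 → (14, 'dddeccbeeaaccd')
  16 → (15, 'ddeccbeeaaccd')
  17 → (5, 'ddecebadedddeccbeeaaccd')
  18 → (16, 'deccbeeaaccd')
  19 → (6, 'decebadedddeccbeeaaccd')
  20 → (12, 'dedddeccbeeaaccd')
  21 → (22, 'eaaccd')
  22 → (9, 'ebadedddeccbeeaaccd')
  23 → (17, 'eccbeeaaccd')
  24 → (0, 'ecdacddecebadedddeccbeeaaccd')
  25 → (7, 'ecebadedddeccbeeaaccd')
  26 → (13, 'edddeccbeeaaccd')
  27 → (21, 'eeaaccd')

SA = [23, 24, 3, 11, 10, 20, 19, 18, 25, 26, 1, 4, 8, 27, 2, 14, 15, 5, 16, 6, 12, 22, 9, 17, 0, 7, 13, 21]
[i] adj suffixes → lcp
  [1] 23/24 → 1 ('a')
  [2] 24/3 → 2 ('ac')
  [3] 3/11 → 1 ('a')
  [4] 11/10 → 0 ('')
  [5] 10/20 → 1 ('b')
  [6] 20/19 → 0 ('')
  [7] 19/18 → 1 ('c')
  [8] 18/25 → 2 ('cc')
  [9] 25/26 → 1 ('c')
  [10] 26/1 → 2 ('cd')
  [11] 1/4 → 2 ('cd')
  [12] 4/8 → 1 ('c')
  [13] 8/27 → 0 ('')
  [14] 27/2 → 1 ('d')
  [15] 2/14 → 1 ('d')
  [16] 14/15 → 2 ('dd')
  [17] 15/5 → 4 ('ddec')
  [18] 5/16 → 1 ('d')
  [19] 16/6 → 3 ('dec')
  [20] 6/12 → 2 ('de')
  [21] 12/22 → 0 ('')
  [22] 22/9 → 1 ('e')
  [23] 9/17 → 1 ('e')
  [24] 17/0 → 2 ('ec')
  [25] 0/7 → 2 ('ec')
  [26] 7/13 → 1 ('e')
  [27] 13/21 → 1 ('e')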